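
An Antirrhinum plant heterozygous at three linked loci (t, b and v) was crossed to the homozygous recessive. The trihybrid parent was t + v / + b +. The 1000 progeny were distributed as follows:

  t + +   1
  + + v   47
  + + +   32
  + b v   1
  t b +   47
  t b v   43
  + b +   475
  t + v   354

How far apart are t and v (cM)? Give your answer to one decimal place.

The two rarest classes, t + + and + b v, are the double crossovers. Comparing them with the parentals, only the v allele has switched, so v is the middle locus and the order is b – v – t.
Crossovers in the v–t interval produce the single-crossover classes + + v and t b + (47 + 47 = 94) plus the double crossovers (2).
RF(v–t) = (94 + 2) / 1000 = 96/1000 = 0.0960 → 9.6 cM.

9.6 cM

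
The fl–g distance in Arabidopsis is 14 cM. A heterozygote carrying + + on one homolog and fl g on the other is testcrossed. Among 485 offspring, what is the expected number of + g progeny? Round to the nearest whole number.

34

A map distance of 14 cM corresponds to a recombination frequency of 0.140.
The F1 is + + / fl g, so + g is a recombinant gamete class with expected frequency r/2 = 0.140/2 = 0.0700.
Expected number = 0.0700 × 485 = 33.95 ≈ 34.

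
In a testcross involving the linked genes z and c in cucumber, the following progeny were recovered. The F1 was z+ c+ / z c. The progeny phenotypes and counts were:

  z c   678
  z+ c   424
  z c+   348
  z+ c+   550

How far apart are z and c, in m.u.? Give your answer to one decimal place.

The recombinant classes are z+ c and z c+: 424 + 348 = 772.
Recombination frequency = 772/2000 = 0.3860 ≈ 38.6%, i.e. 38.6 m.u.

38.6 m.u.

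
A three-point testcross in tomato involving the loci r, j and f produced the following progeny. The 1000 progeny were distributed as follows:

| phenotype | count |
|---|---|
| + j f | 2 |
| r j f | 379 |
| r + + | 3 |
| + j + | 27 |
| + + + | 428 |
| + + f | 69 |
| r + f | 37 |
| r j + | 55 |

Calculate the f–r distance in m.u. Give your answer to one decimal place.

The two most frequent reciprocal classes, r j f and + + +, are the parental types, so the F1 was r j f / + + +.
The two rarest classes, + j f and r + +, are the double crossovers. Comparing them with the parentals, only the r allele has switched, so r is the middle locus and the order is j – r – f.
Crossovers in the r–f interval produce the single-crossover classes r j + and + + f (55 + 69 = 124) plus the double crossovers (5).
RF(r–f) = (124 + 5) / 1000 = 129/1000 = 0.1290 → 12.9 m.u.

12.9 m.u.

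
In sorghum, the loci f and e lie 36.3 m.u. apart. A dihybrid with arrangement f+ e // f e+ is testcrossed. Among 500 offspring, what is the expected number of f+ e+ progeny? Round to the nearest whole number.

91

A map distance of 36.3 m.u. corresponds to a recombination frequency of 0.363.
The F1 is f+ e / f e+, so f+ e+ is a recombinant gamete class with expected frequency r/2 = 0.363/2 = 0.1815.
Expected number = 0.1815 × 500 = 90.75 ≈ 91.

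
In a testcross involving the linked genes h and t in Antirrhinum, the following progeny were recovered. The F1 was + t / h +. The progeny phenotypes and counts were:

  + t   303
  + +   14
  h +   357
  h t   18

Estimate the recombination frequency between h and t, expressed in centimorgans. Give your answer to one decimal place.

4.6 centimorgans

The recombinant classes are + + and h t: 14 + 18 = 32.
Recombination frequency = 32/692 = 0.0462 ≈ 4.6%, i.e. 4.6 centimorgans.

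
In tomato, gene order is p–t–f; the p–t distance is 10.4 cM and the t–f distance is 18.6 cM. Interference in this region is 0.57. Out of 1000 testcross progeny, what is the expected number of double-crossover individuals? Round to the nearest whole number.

8

Map distances give recombination frequencies of 0.104 and 0.186 for the two intervals.
With interference 0.57 (so coincidence = 0.43), expected double-crossover frequency = 0.104 × 0.186 × 0.43 = 0.00832.
Expected number = 0.00832 × 1000 = 8.32 ≈ 8.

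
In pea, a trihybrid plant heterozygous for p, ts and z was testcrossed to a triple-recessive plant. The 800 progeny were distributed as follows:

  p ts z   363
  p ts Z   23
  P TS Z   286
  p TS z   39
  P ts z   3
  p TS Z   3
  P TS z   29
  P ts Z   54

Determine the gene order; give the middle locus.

The two most frequent reciprocal classes, p ts z and P TS Z, are the parental types, so the F1 was p ts z / P TS Z.
The two rarest classes, P ts z and p TS Z, are the double crossovers. Comparing them with the parentals, only the p allele has switched, so p is the middle locus and the order is z – p – ts.

p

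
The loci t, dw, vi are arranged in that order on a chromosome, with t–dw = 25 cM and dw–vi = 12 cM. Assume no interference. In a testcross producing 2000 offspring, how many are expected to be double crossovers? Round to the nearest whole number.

Map distances give recombination frequencies of 0.250 and 0.120 for the two intervals.
With no interference, expected double-crossover frequency = 0.250 × 0.120 = 0.03000.
Expected number = 0.03000 × 2000 = 60.00 ≈ 60.

60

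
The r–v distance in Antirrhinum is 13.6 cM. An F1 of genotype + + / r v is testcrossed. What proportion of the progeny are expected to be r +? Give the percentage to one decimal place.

6.8%

A map distance of 13.6 cM corresponds to a recombination frequency of 0.136.
The F1 is + + / r v, so r + is a recombinant gamete class with expected frequency r/2 = 0.136/2 = 0.0680.
That is 0.0680 = 6.8% of the progeny.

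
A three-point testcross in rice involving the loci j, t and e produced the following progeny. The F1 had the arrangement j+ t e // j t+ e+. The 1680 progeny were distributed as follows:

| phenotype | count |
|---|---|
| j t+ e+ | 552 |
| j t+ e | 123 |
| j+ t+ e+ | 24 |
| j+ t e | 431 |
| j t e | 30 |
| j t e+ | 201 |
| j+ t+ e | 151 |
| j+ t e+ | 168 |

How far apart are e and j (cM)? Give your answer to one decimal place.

20.5 cM

The two rarest classes, j t e and j+ t+ e+, are the double crossovers. Comparing them with the parentals, only the j allele has switched, so j is the middle locus and the order is e – j – t.
Crossovers in the e–j interval produce the single-crossover classes j+ t e+ and j t+ e (168 + 123 = 291) plus the double crossovers (54).
RF(e–j) = (291 + 54) / 1680 = 345/1680 = 0.2054 → 20.5 cM.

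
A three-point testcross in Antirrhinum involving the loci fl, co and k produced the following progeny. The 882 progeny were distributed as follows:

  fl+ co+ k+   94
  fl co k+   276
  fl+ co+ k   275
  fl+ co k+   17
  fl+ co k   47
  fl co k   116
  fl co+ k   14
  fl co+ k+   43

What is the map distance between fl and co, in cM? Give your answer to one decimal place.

13.7 cM

The two most frequent reciprocal classes, fl+ co+ k and fl co k+, are the parental types, so the F1 was fl+ co+ k / fl co k+.
The two rarest classes, fl co+ k and fl+ co k+, are the double crossovers. Comparing them with the parentals, only the fl allele has switched, so fl is the middle locus and the order is co – fl – k.
Crossovers in the co–fl interval produce the single-crossover classes fl+ co k and fl co+ k+ (47 + 43 = 90) plus the double crossovers (31).
RF(co–fl) = (90 + 31) / 882 = 121/882 = 0.1372 → 13.7 cM.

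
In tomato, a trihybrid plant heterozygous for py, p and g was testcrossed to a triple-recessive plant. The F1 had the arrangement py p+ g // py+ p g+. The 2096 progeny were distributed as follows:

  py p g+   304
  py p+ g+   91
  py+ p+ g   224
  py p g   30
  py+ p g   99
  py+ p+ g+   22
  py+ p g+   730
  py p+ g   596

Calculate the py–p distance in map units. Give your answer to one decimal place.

The two rarest classes, py p g and py+ p+ g+, are the double crossovers. Comparing them with the parentals, only the p allele has switched, so p is the middle locus and the order is g – p – py.
Crossovers in the p–py interval produce the single-crossover classes py+ p+ g and py p g+ (224 + 304 = 528) plus the double crossovers (52).
RF(p–py) = (528 + 52) / 2096 = 580/2096 = 0.2767 → 27.7 map units.

27.7 map units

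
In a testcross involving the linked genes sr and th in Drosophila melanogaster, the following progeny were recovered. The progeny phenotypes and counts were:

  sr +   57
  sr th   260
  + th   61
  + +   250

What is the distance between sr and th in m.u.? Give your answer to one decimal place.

18.8 m.u.

The two most frequent classes, + + (250) and sr th (260), are the parental types, so the F1 was + + / sr th.
The recombinant classes are + th and sr +: 61 + 57 = 118.
Recombination frequency = 118/628 = 0.1879 ≈ 18.8%, i.e. 18.8 m.u.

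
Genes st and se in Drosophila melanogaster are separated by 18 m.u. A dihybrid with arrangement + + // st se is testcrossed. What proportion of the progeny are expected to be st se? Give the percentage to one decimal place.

41.0%

A map distance of 18 m.u. corresponds to a recombination frequency of 0.180.
The F1 is + + / st se, so st se is a parental gamete class with expected frequency (1 − r)/2 = 0.820/2 = 0.4100.
That is 0.4100 = 41.0% of the progeny.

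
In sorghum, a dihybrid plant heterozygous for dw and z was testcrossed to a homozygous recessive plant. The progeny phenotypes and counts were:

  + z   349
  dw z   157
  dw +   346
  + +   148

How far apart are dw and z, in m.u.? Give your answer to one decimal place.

The two most frequent classes, + z (349) and dw + (346), are the parental types, so the F1 was + z / dw +.
The recombinant classes are + + and dw z: 148 + 157 = 305.
Recombination frequency = 305/1000 = 0.3050 ≈ 30.5%, i.e. 30.5 m.u.

30.5 m.u.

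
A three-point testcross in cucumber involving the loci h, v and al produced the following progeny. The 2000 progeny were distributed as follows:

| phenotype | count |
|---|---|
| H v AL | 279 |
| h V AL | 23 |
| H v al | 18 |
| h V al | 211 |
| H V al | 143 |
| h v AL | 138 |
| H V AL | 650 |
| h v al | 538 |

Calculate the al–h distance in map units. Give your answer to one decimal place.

16.1 map units

The two most frequent reciprocal classes, H V AL and h v al, are the parental types, so the F1 was H V AL / h v al.
The two rarest classes, h V AL and H v al, are the double crossovers. Comparing them with the parentals, only the h allele has switched, so h is the middle locus and the order is al – h – v.
Crossovers in the al–h interval produce the single-crossover classes H V al and h v AL (143 + 138 = 281) plus the double crossovers (41).
RF(al–h) = (281 + 41) / 2000 = 322/2000 = 0.1610 → 16.1 map units.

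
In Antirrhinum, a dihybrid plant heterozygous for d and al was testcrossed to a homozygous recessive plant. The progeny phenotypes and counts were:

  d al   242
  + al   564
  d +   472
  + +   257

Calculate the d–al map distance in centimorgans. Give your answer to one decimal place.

32.5 centimorgans

The two most frequent classes, + al (564) and d + (472), are the parental types, so the F1 was + al / d +.
The recombinant classes are + + and d al: 257 + 242 = 499.
Recombination frequency = 499/1535 = 0.3251 ≈ 32.5%, i.e. 32.5 centimorgans.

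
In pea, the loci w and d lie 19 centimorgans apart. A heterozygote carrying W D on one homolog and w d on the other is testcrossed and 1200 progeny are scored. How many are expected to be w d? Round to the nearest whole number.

A map distance of 19 centimorgans corresponds to a recombination frequency of 0.190.
The F1 is W D / w d, so w d is a parental gamete class with expected frequency (1 − r)/2 = 0.810/2 = 0.4050.
Expected number = 0.4050 × 1200 = 486.00 ≈ 486.

486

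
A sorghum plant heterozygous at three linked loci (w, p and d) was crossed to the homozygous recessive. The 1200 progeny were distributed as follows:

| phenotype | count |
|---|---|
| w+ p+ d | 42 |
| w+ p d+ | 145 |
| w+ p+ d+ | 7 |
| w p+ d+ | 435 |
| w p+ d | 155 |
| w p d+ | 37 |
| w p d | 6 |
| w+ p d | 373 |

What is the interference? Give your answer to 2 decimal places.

0.46

The two most frequent reciprocal classes, w p+ d+ and w+ p d, are the parental types, so the F1 was w p+ d+ / w+ p d.
The two rarest classes, w+ p+ d+ and w p d, are the double crossovers. Comparing them with the parentals, only the w allele has switched, so w is the middle locus and the order is d – w – p.
d–w: (300 + 13)/1200 = 0.2608; w–p: (79 + 13)/1200 = 0.0767.
Expected DCO frequency = 0.2608 × 0.0767 ≈ 0.02000; observed = 13/1200 ≈ 0.01083.
Coefficient of coincidence = 0.01083/0.02000 ≈ 0.54; interference = 1 − 0.54 = 0.46.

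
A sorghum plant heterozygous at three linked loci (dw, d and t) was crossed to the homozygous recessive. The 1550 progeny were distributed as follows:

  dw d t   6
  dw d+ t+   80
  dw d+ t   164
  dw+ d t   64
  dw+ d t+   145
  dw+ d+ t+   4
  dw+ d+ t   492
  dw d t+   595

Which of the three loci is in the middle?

t

The two most frequent reciprocal classes, dw d t+ and dw+ d+ t, are the parental types, so the F1 was dw d t+ / dw+ d+ t.
The two rarest classes, dw d t and dw+ d+ t+, are the double crossovers. Comparing them with the parentals, only the t allele has switched, so t is the middle locus and the order is dw – t – d.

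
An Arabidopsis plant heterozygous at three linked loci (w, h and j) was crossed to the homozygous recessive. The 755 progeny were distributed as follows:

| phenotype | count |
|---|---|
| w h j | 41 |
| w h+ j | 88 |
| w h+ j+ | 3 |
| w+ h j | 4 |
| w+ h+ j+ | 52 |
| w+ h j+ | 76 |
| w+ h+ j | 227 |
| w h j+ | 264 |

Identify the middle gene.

The two most frequent reciprocal classes, w+ h+ j and w h j+, are the parental types, so the F1 was w+ h+ j / w h j+.
The two rarest classes, w+ h j and w h+ j+, are the double crossovers. Comparing them with the parentals, only the h allele has switched, so h is the middle locus and the order is j – h – w.

h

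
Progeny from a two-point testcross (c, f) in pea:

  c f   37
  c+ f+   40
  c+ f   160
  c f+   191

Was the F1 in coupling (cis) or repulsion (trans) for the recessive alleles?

The two most frequent classes are c+ f (160) and c f+ (191); these are the parental (non-recombinant) types.
So the F1 carried c+ f on one chromosome and c f+ on the other — the recessive alleles are on opposite chromosomes (trans / repulsion).

trans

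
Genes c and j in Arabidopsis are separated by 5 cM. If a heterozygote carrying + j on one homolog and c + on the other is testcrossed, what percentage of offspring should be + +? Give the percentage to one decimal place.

2.5%

A map distance of 5 cM corresponds to a recombination frequency of 0.050.
The F1 is + j / c +, so + + is a recombinant gamete class with expected frequency r/2 = 0.050/2 = 0.0250.
That is 0.0250 = 2.5% of the progeny.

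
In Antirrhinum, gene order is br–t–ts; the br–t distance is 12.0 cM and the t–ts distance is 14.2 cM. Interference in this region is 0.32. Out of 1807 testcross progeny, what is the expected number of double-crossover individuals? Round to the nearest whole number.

21

Map distances give recombination frequencies of 0.120 and 0.142 for the two intervals.
With interference 0.32 (so coincidence = 0.68), expected double-crossover frequency = 0.120 × 0.142 × 0.68 = 0.01159.
Expected number = 0.01159 × 1807 = 20.94 ≈ 21.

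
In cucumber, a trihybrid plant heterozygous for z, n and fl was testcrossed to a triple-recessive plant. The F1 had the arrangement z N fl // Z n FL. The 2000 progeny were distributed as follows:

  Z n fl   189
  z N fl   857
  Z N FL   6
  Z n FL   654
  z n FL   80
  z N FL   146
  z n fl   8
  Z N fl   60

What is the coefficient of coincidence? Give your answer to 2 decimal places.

The two rarest classes, z n fl and Z N FL, are the double crossovers. Comparing them with the parentals, only the n allele has switched, so n is the middle locus and the order is fl – n – z.
fl–n: (335 + 14)/2000 = 0.1745; n–z: (140 + 14)/2000 = 0.0770.
Expected DCO frequency = 0.1745 × 0.0770 ≈ 0.01344; observed = 14/2000 ≈ 0.00700.
Coefficient of coincidence = 0.00700/0.01344 ≈ 0.52.

0.52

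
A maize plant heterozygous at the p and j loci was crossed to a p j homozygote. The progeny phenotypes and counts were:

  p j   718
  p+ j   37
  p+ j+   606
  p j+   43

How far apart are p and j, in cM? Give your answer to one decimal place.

The two most frequent classes, p+ j+ (606) and p j (718), are the parental types, so the F1 was p+ j+ / p j.
The recombinant classes are p+ j and p j+: 37 + 43 = 80.
Recombination frequency = 80/1404 = 0.0570 ≈ 5.7%, i.e. 5.7 cM.

5.7 cM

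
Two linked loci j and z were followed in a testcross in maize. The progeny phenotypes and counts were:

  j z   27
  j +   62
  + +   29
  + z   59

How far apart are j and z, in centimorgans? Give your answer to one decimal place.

The two most frequent classes, + z (59) and j + (62), are the parental types, so the F1 was + z / j +.
The recombinant classes are + + and j z: 29 + 27 = 56.
Recombination frequency = 56/177 = 0.3164 ≈ 31.6%, i.e. 31.6 centimorgans.

31.6 centimorgans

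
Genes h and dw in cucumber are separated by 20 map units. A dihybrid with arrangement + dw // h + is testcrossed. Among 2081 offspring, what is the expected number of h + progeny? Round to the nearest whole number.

832

A map distance of 20 map units corresponds to a recombination frequency of 0.200.
The F1 is + dw / h +, so h + is a parental gamete class with expected frequency (1 − r)/2 = 0.800/2 = 0.4000.
Expected number = 0.4000 × 2081 = 832.40 ≈ 832.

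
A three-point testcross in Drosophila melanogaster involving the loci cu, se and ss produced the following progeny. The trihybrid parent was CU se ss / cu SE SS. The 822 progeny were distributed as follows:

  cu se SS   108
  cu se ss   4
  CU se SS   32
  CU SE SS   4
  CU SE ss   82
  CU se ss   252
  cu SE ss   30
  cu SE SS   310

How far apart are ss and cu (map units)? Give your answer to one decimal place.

The two rarest classes, cu se ss and CU SE SS, are the double crossovers. Comparing them with the parentals, only the cu allele has switched, so cu is the middle locus and the order is ss – cu – se.
Crossovers in the ss–cu interval produce the single-crossover classes CU se SS and cu SE ss (32 + 30 = 62) plus the double crossovers (8).
RF(ss–cu) = (62 + 8) / 822 = 70/822 = 0.0852 → 8.5 map units.

8.5 map units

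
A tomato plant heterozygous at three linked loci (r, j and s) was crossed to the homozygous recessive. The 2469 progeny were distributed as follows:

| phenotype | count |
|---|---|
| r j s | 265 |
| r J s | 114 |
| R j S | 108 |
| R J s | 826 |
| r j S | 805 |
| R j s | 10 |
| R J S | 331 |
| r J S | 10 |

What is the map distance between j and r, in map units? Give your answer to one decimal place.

The two most frequent reciprocal classes, r j S and R J s, are the parental types, so the F1 was r j S / R J s.
The two rarest classes, r J S and R j s, are the double crossovers. Comparing them with the parentals, only the j allele has switched, so j is the middle locus and the order is r – j – s.
Crossovers in the r–j interval produce the single-crossover classes R j S and r J s (108 + 114 = 222) plus the double crossovers (20).
RF(r–j) = (222 + 20) / 2469 = 242/2469 = 0.0980 → 9.8 map units.

9.8 map units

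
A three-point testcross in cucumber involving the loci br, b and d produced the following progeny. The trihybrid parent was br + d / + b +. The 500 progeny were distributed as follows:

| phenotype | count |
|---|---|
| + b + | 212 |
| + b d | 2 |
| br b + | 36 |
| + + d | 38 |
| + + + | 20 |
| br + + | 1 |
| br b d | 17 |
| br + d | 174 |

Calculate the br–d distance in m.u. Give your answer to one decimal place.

15.4 m.u.

The two rarest classes, br + + and + b d, are the double crossovers. Comparing them with the parentals, only the d allele has switched, so d is the middle locus and the order is b – d – br.
Crossovers in the d–br interval produce the single-crossover classes + + d and br b + (38 + 36 = 74) plus the double crossovers (3).
RF(d–br) = (74 + 3) / 500 = 77/500 = 0.1540 → 15.4 m.u.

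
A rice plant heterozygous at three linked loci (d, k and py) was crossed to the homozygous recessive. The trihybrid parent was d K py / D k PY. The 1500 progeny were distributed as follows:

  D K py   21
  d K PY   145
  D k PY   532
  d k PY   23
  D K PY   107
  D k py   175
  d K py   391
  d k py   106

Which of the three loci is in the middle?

d

The two rarest classes, D K py and d k PY, are the double crossovers. Comparing them with the parentals, only the d allele has switched, so d is the middle locus and the order is k – d – py.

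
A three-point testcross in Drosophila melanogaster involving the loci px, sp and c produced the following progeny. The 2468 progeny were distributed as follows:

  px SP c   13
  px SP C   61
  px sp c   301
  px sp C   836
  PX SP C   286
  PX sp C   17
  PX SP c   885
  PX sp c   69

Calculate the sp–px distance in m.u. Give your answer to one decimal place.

6.5 m.u.

The two most frequent reciprocal classes, px sp C and PX SP c, are the parental types, so the F1 was px sp C / PX SP c.
The two rarest classes, PX sp C and px SP c, are the double crossovers. Comparing them with the parentals, only the px allele has switched, so px is the middle locus and the order is c – px – sp.
Crossovers in the px–sp interval produce the single-crossover classes px SP C and PX sp c (61 + 69 = 130) plus the double crossovers (30).
RF(px–sp) = (130 + 30) / 2468 = 160/2468 = 0.0648 → 6.5 m.u.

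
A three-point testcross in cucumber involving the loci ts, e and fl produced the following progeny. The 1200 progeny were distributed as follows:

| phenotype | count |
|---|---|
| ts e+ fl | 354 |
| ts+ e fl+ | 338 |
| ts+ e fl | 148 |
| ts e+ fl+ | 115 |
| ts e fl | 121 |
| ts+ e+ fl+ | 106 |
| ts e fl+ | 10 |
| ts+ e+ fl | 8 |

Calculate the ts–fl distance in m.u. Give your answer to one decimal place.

23.4 m.u.

The two most frequent reciprocal classes, ts+ e fl+ and ts e+ fl, are the parental types, so the F1 was ts+ e fl+ / ts e+ fl.
The two rarest classes, ts e fl+ and ts+ e+ fl, are the double crossovers. Comparing them with the parentals, only the ts allele has switched, so ts is the middle locus and the order is e – ts – fl.
Crossovers in the ts–fl interval produce the single-crossover classes ts+ e fl and ts e+ fl+ (148 + 115 = 263) plus the double crossovers (18).
RF(ts–fl) = (263 + 18) / 1200 = 281/1200 = 0.2342 → 23.4 m.u.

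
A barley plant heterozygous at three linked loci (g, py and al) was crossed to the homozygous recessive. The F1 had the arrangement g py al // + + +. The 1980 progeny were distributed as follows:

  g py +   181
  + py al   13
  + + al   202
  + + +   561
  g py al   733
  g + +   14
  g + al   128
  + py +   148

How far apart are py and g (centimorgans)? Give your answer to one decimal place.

The two rarest classes, + py al and g + +, are the double crossovers. Comparing them with the parentals, only the g allele has switched, so g is the middle locus and the order is py – g – al.
Crossovers in the py–g interval produce the single-crossover classes g + al and + py + (128 + 148 = 276) plus the double crossovers (27).
RF(py–g) = (276 + 27) / 1980 = 303/1980 = 0.1530 → 15.3 centimorgans.

15.3 centimorgans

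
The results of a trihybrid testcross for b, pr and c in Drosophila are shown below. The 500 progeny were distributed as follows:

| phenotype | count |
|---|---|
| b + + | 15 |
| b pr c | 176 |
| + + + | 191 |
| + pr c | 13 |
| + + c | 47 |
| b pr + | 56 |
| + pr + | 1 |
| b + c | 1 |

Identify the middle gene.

The two most frequent reciprocal classes, b pr c and + + +, are the parental types, so the F1 was b pr c / + + +.
The two rarest classes, b + c and + pr +, are the double crossovers. Comparing them with the parentals, only the pr allele has switched, so pr is the middle locus and the order is c – pr – b.

pr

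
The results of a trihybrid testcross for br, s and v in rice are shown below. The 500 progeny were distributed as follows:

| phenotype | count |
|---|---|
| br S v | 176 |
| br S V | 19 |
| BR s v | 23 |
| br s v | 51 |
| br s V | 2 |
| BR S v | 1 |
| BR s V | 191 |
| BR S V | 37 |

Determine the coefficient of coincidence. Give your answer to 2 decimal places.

The two most frequent reciprocal classes, BR s V and br S v, are the parental types, so the F1 was BR s V / br S v.
The two rarest classes, br s V and BR S v, are the double crossovers. Comparing them with the parentals, only the br allele has switched, so br is the middle locus and the order is v – br – s.
v–br: (42 + 3)/500 = 0.0900; br–s: (88 + 3)/500 = 0.1820.
Expected DCO frequency = 0.0900 × 0.1820 ≈ 0.01638; observed = 3/500 ≈ 0.00600.
Coefficient of coincidence = 0.00600/0.01638 ≈ 0.37.

0.37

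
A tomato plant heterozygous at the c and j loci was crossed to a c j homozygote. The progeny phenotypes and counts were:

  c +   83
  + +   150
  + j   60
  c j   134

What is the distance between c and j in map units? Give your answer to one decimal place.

33.5 map units

The two most frequent classes, + + (150) and c j (134), are the parental types, so the F1 was + + / c j.
The recombinant classes are + j and c +: 60 + 83 = 143.
Recombination frequency = 143/427 = 0.3349 ≈ 33.5%, i.e. 33.5 map units.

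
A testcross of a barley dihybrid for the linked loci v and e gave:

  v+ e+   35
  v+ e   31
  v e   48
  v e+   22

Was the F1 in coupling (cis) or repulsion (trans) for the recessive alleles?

The two most frequent classes are v+ e+ (35) and v e (48); these are the parental (non-recombinant) types.
So the F1 carried v+ e+ on one chromosome and v e on the other — the recessive alleles are on the same chromosome (cis / coupling).

cis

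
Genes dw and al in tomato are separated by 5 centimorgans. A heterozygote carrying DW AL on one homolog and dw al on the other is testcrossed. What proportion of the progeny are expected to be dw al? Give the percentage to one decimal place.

47.5%

A map distance of 5 centimorgans corresponds to a recombination frequency of 0.050.
The F1 is DW AL / dw al, so dw al is a parental gamete class with expected frequency (1 − r)/2 = 0.950/2 = 0.4750.
That is 0.4750 = 47.5% of the progeny.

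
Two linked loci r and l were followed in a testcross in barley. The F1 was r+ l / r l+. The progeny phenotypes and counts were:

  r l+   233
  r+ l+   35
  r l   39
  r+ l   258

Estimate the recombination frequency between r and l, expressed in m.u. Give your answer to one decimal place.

The recombinant classes are r+ l+ and r l: 35 + 39 = 74.
Recombination frequency = 74/565 = 0.1310 ≈ 13.1%, i.e. 13.1 m.u.

13.1 m.u.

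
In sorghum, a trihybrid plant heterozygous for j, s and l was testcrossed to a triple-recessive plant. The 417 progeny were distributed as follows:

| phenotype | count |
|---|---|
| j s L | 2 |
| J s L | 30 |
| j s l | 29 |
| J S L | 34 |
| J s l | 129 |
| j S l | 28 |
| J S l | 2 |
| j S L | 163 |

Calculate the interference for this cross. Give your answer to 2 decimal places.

The two most frequent reciprocal classes, j S L and J s l, are the parental types, so the F1 was j S L / J s l.
The two rarest classes, j s L and J S l, are the double crossovers. Comparing them with the parentals, only the s allele has switched, so s is the middle locus and the order is j – s – l.
j–s: (63 + 4)/417 = 0.1607; s–l: (58 + 4)/417 = 0.1487.
Expected DCO frequency = 0.1607 × 0.1487 ≈ 0.02390; observed = 4/417 ≈ 0.00959.
Coefficient of coincidence = 0.00959/0.02390 ≈ 0.40; interference = 1 − 0.40 = 0.60.

0.60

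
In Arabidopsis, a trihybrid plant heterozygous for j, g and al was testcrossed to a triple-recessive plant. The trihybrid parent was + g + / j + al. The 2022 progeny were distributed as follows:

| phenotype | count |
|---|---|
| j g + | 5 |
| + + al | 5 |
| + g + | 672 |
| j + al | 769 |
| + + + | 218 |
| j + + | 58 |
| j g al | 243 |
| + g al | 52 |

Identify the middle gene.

The two rarest classes, j g + and + + al, are the double crossovers. Comparing them with the parentals, only the j allele has switched, so j is the middle locus and the order is g – j – al.

j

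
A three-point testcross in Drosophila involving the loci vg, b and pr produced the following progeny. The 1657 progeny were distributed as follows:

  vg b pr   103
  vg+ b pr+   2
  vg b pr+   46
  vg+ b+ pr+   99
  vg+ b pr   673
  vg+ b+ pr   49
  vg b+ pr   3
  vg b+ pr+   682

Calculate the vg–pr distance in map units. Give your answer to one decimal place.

The two most frequent reciprocal classes, vg b+ pr+ and vg+ b pr, are the parental types, so the F1 was vg b+ pr+ / vg+ b pr.
The two rarest classes, vg b+ pr and vg+ b pr+, are the double crossovers. Comparing them with the parentals, only the pr allele has switched, so pr is the middle locus and the order is b – pr – vg.
Crossovers in the pr–vg interval produce the single-crossover classes vg+ b+ pr+ and vg b pr (99 + 103 = 202) plus the double crossovers (5).
RF(pr–vg) = (202 + 5) / 1657 = 207/1657 = 0.1249 → 12.5 map units.

12.5 map units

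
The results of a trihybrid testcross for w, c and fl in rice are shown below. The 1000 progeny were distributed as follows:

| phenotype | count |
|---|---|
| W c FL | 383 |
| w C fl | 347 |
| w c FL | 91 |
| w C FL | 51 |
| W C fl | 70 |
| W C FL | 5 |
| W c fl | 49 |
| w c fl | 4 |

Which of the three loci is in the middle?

The two most frequent reciprocal classes, W c FL and w C fl, are the parental types, so the F1 was W c FL / w C fl.
The two rarest classes, W C FL and w c fl, are the double crossovers. Comparing them with the parentals, only the c allele has switched, so c is the middle locus and the order is fl – c – w.

c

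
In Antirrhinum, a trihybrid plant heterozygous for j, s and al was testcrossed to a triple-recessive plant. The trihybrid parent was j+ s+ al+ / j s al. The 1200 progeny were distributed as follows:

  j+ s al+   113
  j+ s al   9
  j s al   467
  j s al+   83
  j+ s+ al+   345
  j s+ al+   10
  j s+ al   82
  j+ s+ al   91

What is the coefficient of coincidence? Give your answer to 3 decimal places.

The two rarest classes, j s+ al+ and j+ s al, are the double crossovers. Comparing them with the parentals, only the j allele has switched, so j is the middle locus and the order is s – j – al.
s–j: (195 + 19)/1200 = 0.1783; j–al: (174 + 19)/1200 = 0.1608.
Expected DCO frequency = 0.1783 × 0.1608 ≈ 0.02867; observed = 19/1200 ≈ 0.01583.
Coefficient of coincidence = 0.01583/0.02867 ≈ 0.552.

0.552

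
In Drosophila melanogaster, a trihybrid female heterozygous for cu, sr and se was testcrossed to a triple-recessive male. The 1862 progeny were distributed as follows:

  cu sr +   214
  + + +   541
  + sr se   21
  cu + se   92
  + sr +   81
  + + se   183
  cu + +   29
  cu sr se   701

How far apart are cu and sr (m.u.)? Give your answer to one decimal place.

12.0 m.u.

The two most frequent reciprocal classes, + + + and cu sr se, are the parental types, so the F1 was + + + / cu sr se.
The two rarest classes, cu + + and + sr se, are the double crossovers. Comparing them with the parentals, only the cu allele has switched, so cu is the middle locus and the order is sr – cu – se.
Crossovers in the sr–cu interval produce the single-crossover classes + sr + and cu + se (81 + 92 = 173) plus the double crossovers (50).
RF(sr–cu) = (173 + 50) / 1862 = 223/1862 = 0.1198 → 12.0 m.u.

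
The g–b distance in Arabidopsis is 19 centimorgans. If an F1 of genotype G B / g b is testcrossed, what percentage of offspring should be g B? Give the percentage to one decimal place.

9.5%

A map distance of 19 centimorgans corresponds to a recombination frequency of 0.190.
The F1 is G B / g b, so g B is a recombinant gamete class with expected frequency r/2 = 0.190/2 = 0.0950.
That is 0.0950 = 9.5% of the progeny.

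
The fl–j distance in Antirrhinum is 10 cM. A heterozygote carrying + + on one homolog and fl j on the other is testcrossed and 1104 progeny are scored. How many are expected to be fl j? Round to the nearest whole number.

497

A map distance of 10 cM corresponds to a recombination frequency of 0.100.
The F1 is + + / fl j, so fl j is a parental gamete class with expected frequency (1 − r)/2 = 0.900/2 = 0.4500.
Expected number = 0.4500 × 1104 = 496.80 ≈ 497.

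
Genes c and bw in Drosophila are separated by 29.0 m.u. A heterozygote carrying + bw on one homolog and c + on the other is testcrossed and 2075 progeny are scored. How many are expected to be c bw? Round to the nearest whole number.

301

A map distance of 29.0 m.u. corresponds to a recombination frequency of 0.290.
The F1 is + bw / c +, so c bw is a recombinant gamete class with expected frequency r/2 = 0.290/2 = 0.1450.
Expected number = 0.1450 × 2075 = 300.88 ≈ 301.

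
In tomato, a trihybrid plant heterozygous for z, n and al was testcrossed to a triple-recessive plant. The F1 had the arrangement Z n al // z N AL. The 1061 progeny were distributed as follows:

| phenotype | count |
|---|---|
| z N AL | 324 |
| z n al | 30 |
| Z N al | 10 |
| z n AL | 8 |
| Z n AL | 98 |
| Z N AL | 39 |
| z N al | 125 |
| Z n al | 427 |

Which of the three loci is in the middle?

The two rarest classes, Z N al and z n AL, are the double crossovers. Comparing them with the parentals, only the n allele has switched, so n is the middle locus and the order is z – n – al.

n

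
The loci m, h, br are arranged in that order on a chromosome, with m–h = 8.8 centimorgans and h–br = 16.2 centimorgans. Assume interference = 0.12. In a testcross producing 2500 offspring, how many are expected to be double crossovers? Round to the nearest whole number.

31

Map distances give recombination frequencies of 0.088 and 0.162 for the two intervals.
With interference 0.12 (so coincidence = 0.88), expected double-crossover frequency = 0.088 × 0.162 × 0.88 = 0.01255.
Expected number = 0.01255 × 2500 = 31.36 ≈ 31.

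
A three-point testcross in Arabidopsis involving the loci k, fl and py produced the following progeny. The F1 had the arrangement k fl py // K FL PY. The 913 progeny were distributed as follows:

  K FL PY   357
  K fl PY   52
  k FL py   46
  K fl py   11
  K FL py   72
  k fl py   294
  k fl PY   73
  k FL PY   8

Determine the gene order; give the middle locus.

k

The two rarest classes, K fl py and k FL PY, are the double crossovers. Comparing them with the parentals, only the k allele has switched, so k is the middle locus and the order is py – k – fl.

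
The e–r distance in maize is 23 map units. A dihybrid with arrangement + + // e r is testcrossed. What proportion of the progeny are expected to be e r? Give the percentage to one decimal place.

38.5%

A map distance of 23 map units corresponds to a recombination frequency of 0.230.
The F1 is + + / e r, so e r is a parental gamete class with expected frequency (1 − r)/2 = 0.770/2 = 0.3850.
That is 0.3850 = 38.5% of the progeny.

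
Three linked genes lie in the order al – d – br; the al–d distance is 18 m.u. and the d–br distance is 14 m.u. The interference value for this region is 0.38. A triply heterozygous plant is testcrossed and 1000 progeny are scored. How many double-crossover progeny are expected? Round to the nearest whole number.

16

Map distances give recombination frequencies of 0.180 and 0.140 for the two intervals.
With interference 0.38 (so coincidence = 0.62), expected double-crossover frequency = 0.180 × 0.140 × 0.62 = 0.01562.
Expected number = 0.01562 × 1000 = 15.62 ≈ 16.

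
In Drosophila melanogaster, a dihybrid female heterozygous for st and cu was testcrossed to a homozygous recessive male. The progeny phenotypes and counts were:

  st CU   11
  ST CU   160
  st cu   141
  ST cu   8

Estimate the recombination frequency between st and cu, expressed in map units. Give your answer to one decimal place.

5.9 map units

The two most frequent classes, ST CU (160) and st cu (141), are the parental types, so the F1 was ST CU / st cu.
The recombinant classes are ST cu and st CU: 8 + 11 = 19.
Recombination frequency = 19/320 = 0.0594 ≈ 5.9%, i.e. 5.9 map units.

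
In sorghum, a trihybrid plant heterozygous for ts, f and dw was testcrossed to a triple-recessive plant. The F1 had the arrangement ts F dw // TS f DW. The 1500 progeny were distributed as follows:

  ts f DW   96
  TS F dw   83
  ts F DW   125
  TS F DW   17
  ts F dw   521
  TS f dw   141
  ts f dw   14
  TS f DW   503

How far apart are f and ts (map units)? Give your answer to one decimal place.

The two rarest classes, ts f dw and TS F DW, are the double crossovers. Comparing them with the parentals, only the f allele has switched, so f is the middle locus and the order is ts – f – dw.
Crossovers in the ts–f interval produce the single-crossover classes TS F dw and ts f DW (83 + 96 = 179) plus the double crossovers (31).
RF(ts–f) = (179 + 31) / 1500 = 210/1500 = 0.1400 → 14.0 map units.

14.0 map units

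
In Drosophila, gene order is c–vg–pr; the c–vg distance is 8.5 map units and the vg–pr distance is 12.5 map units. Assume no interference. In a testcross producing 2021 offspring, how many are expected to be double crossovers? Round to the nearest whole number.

21

Map distances give recombination frequencies of 0.085 and 0.125 for the two intervals.
With no interference, expected double-crossover frequency = 0.085 × 0.125 = 0.01063.
Expected number = 0.01063 × 2021 = 21.47 ≈ 21.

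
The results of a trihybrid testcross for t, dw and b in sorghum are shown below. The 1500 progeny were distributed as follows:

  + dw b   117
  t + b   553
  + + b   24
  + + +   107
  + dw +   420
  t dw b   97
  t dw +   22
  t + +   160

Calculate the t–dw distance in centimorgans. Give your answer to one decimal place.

The two most frequent reciprocal classes, t + b and + dw +, are the parental types, so the F1 was t + b / + dw +.
The two rarest classes, + + b and t dw +, are the double crossovers. Comparing them with the parentals, only the t allele has switched, so t is the middle locus and the order is b – t – dw.
Crossovers in the t–dw interval produce the single-crossover classes t dw b and + + + (97 + 107 = 204) plus the double crossovers (46).
RF(t–dw) = (204 + 46) / 1500 = 250/1500 = 0.1667 → 16.7 centimorgans.

16.7 centimorgans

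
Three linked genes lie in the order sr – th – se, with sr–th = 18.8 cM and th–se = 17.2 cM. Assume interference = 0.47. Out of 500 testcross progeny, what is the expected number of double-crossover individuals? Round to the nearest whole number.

9

Map distances give recombination frequencies of 0.188 and 0.172 for the two intervals.
With interference 0.47 (so coincidence = 0.53), expected double-crossover frequency = 0.188 × 0.172 × 0.53 = 0.01714.
Expected number = 0.01714 × 500 = 8.57 ≈ 9.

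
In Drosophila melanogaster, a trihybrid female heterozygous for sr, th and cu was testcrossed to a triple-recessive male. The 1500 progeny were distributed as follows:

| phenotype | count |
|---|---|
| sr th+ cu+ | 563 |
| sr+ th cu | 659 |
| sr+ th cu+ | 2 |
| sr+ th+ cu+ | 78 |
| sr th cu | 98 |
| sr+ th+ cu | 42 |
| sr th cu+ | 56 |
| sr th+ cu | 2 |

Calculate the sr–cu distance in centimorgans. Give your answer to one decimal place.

12.0 centimorgans

The two most frequent reciprocal classes, sr th+ cu+ and sr+ th cu, are the parental types, so the F1 was sr th+ cu+ / sr+ th cu.
The two rarest classes, sr th+ cu and sr+ th cu+, are the double crossovers. Comparing them with the parentals, only the cu allele has switched, so cu is the middle locus and the order is sr – cu – th.
Crossovers in the sr–cu interval produce the single-crossover classes sr+ th+ cu+ and sr th cu (78 + 98 = 176) plus the double crossovers (4).
RF(sr–cu) = (176 + 4) / 1500 = 180/1500 = 0.1200 → 12.0 centimorgans.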